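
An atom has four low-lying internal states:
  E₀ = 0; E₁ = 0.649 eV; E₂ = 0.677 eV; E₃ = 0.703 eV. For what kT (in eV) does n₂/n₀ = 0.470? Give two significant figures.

n₂/n₀ = exp[−(E₂−E₀)/kT] = 0.470.
⇒ (E₂−E₀)/kT = ln(1/0.470) = ln(2.128) = 0.7552.
kT = 0.677 eV / 0.7552 = 0.90 eV.

0.90 eV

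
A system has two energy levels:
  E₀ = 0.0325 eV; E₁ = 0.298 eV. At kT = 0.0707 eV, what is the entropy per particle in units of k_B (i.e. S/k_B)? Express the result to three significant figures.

Eᵢ/kT = 0.45969, 4.2150.
Z = Σ e^(−Eᵢ/kT) = e^(−0.45969) + e^(−4.2150) = 0.63148 + 0.014772 = 0.64625.
⟨E⟩ = Σ EᵢPᵢ = 0.038569 eV.
S/k_B = ln Z + ⟨E⟩/kT = ln(0.64625) + 0.038569/0.0707 = -0.43657 + 0.54553 = 0.109.

0.109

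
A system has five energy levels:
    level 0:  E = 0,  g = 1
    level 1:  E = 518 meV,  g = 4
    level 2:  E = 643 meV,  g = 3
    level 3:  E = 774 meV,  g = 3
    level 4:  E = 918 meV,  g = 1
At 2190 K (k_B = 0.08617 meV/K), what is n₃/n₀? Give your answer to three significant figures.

k_BT = 0.08617 × 2190 K = 188.71 meV.
n₃/n₀ = (g₃/g₀) exp[−(E₃−E₀)/kT] = (3/1) × exp(−(774 meV)/(188.71 meV)) = (3/1) × exp(-4.1015) = 0.0496.

0.0496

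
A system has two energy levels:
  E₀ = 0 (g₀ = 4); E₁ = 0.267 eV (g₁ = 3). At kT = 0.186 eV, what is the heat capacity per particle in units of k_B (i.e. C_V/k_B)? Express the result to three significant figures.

Eᵢ/kT = 0, 1.4355.
Z = Σ gᵢe^(−Eᵢ/kT) = 4·e^(−0) + 3·e^(−1.4355) = 4.0000 + 0.71399 = 4.7140.
⟨E⟩ = 0.040440 eV, ⟨E²⟩ = 0.010798 eV².
C_V/k_B = (⟨E²⟩ − ⟨E⟩²)/(kT)² = (0.010798 − 0.0016354)/0.034596 = 0.265.

0.265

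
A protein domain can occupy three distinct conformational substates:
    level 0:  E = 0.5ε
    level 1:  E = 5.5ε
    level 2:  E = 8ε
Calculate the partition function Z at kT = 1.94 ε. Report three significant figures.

Z = 0.848

Eᵢ/kT = 0.25773, 2.8351, 4.1237.
Z = Σ e^(−Eᵢ/kT) = e^(−0.25773) + e^(−2.8351) + e^(−4.1237) = 0.77280 + 0.058713 + 0.016185 = 0.84770.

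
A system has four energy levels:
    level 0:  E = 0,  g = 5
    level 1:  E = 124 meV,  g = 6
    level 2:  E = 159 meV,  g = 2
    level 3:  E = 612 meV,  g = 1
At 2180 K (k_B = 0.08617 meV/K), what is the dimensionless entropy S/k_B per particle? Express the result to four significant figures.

k_BT = 0.08617 × 2180 K = 187.851 meV.
Eᵢ/kT = 0, 0.660098, 0.846416, 3.25790.
Z = Σ gᵢe^(−Eᵢ/kT) = 5·e^(−0) + 6·e^(−0.660098) + 2·e^(−0.846416) + 1·e^(−3.25790) = 5.00000 + 3.10080 + 0.857899 + 0.0384691 = 8.99717.
⟨E⟩ = Σ EᵢPᵢ = 60.5133 meV.
S/k_B = ln Z + ⟨E⟩/kT = ln(8.99717) + 60.5133/187.851 = 2.19691 + 0.322135 = 2.519.

2.519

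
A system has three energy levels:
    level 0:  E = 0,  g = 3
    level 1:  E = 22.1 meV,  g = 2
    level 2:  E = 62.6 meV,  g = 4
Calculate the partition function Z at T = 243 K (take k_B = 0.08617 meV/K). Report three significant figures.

Z = 3.90

k_BT = 0.08617 × 243 K = 20.939 meV.
Eᵢ/kT = 0, 1.0554, 2.9896.
Z = Σ gᵢe^(−Eᵢ/kT) = 3·e^(−0) + 2·e^(−1.0554) + 4·e^(−2.9896) = 3.0000 + 0.69611 + 0.20123 = 3.8973.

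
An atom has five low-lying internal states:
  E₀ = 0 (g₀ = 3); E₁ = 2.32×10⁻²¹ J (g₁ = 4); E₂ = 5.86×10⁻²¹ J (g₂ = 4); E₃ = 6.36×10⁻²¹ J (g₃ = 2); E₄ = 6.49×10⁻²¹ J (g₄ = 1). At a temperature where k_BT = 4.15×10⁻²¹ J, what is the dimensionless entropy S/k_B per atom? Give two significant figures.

Eᵢ/kT = 0, 0.5590, 1.412, 1.533, 1.564.
Z = Σ gᵢe^(−Eᵢ/kT) = 3·e^(−0) + 4·e^(−0.5590) + 4·e^(−1.412) + 2·e^(−1.533) + 1·e^(−1.564) = 3.000 + 2.287 + 0.9746 + 0.4318 + 0.2093 = 6.903.
⟨E⟩ = Σ EᵢPᵢ = 2.191 ×10⁻²¹ J.
S/k_B = ln Z + ⟨E⟩/kT = ln(6.903) + 2.191/4.15 = 1.932 + 0.5280 = 2.5.

2.5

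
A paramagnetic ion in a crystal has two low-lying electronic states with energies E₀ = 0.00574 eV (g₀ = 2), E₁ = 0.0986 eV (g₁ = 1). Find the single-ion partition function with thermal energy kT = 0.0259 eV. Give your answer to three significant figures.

Z = 1.62

Eᵢ/kT = 0.22162, 3.8069.
Z = Σ gᵢe^(−Eᵢ/kT) = 2·e^(−0.22162) + 1·e^(−3.8069) = 1.6024 + 0.022217 = 1.6246.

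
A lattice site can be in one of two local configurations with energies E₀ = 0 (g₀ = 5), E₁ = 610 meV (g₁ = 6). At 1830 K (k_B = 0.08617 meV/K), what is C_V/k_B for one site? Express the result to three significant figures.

0.357

k_BT = 0.08617 × 1830 K = 157.69 meV.
Eᵢ/kT = 0, 3.8683.
Z = Σ gᵢe^(−Eᵢ/kT) = 5·e^(−0) + 6·e^(−3.8683) = 5.0000 + 0.12536 = 5.1254.
⟨E⟩ = 14.920 meV, ⟨E²⟩ = 9101.0 meV².
C_V/k_B = (⟨E²⟩ − ⟨E⟩²)/(kT)² = (9101.0 − 222.61)/24866 = 0.357.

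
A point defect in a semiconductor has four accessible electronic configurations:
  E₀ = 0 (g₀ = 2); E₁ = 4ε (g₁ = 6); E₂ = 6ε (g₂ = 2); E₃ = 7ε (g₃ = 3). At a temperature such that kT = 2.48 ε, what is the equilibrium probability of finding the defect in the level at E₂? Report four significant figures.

0.05010

Eᵢ/kT = 0, 1.61290, 2.41935, 2.82258.
Z = Σ gᵢe^(−Eᵢ/kT) = 2·e^(−0) + 6·e^(−1.61290) + 2·e^(−2.41935) + 3·e^(−2.82258) = 2.00000 + 1.19585 + 0.177959 + 0.178357 = 3.55217.
P₂ = g₂ e^(−E₂/kT) / Z = 0.177959/3.55217 = 0.05010.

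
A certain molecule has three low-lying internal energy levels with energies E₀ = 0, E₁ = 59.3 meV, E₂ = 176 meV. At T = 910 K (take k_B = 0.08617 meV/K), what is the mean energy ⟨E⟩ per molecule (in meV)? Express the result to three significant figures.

k_BT = 0.08617 × 910 K = 78.415 meV.
Eᵢ/kT = 0, 0.75623, 2.2445.
Z = Σ e^(−Eᵢ/kT) = e^(−0) + e^(−0.75623) + e^(−2.2445) = 1.0000 + 0.46943 + 0.10598 = 1.5754.
⟨E⟩ = Σ Eᵢ e^(−Eᵢ/kT) / Z = (0·1.0000 + 59.3·0.46943 + 176·0.10598) / 1.5754 = 29.5 meV.

29.5 meV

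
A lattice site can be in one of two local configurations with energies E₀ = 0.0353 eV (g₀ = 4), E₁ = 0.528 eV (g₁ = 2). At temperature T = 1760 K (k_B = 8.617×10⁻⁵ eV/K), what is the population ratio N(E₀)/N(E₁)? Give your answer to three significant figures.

51.5

k_BT = 8.617×10⁻⁵ × 1760 K = 0.15166 eV.
n₀/n₁ = (g₀/g₁) exp[−(E₀−E₁)/kT] = (4/2) × exp(−(-0.4927 eV)/(0.15166 eV)) = (4/2) × exp(3.2487) = 51.5.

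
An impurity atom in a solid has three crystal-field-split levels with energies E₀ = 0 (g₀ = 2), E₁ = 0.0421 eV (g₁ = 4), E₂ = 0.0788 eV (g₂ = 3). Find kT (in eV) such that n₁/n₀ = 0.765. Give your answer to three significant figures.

0.0438 eV

n₁/n₀ = (g₁/g₀) exp[−(E₁−E₀)/kT] = 0.765.
⇒ (E₁−E₀)/kT = ln((4/2)/0.765) = ln(2.6144) = 0.96103.
kT = 0.0421 eV / 0.96103 = 0.0438 eV.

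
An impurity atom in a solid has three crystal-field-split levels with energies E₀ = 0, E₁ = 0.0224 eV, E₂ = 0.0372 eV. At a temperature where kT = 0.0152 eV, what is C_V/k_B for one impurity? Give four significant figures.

Eᵢ/kT = 0, 1.47368, 2.44737.
Z = Σ e^(−Eᵢ/kT) = e^(−0) + e^(−1.47368) + e^(−2.44737) = 1.00000 + 0.229081 + 0.0865208 = 1.31560.
⟨E⟩ = 0.00634690 eV, ⟨E²⟩ = 0.000178378 eV².
C_V/k_B = (⟨E²⟩ − ⟨E⟩²)/(kT)² = (0.000178378 − 0.0000402831)/0.000231040 = 0.5977.

0.5977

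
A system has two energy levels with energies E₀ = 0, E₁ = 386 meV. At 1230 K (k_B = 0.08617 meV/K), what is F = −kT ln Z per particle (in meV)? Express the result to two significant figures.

-2.7 meV

k_BT = 0.08617 × 1230 K = 106.0 meV.
Eᵢ/kT = 0, 3.642.
Z = Σ e^(−Eᵢ/kT) = e^(−0) + e^(−3.642) = 1.000 + 0.02620 = 1.026.
F = −kT ln Z = −106.0 × ln(1.026) = −106.0 × 0.02567 = -2.7 meV.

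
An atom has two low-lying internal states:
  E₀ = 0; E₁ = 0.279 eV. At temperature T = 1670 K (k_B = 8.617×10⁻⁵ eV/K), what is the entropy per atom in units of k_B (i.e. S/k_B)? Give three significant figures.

0.378

k_BT = 8.617×10⁻⁵ × 1670 K = 0.14390 eV.
Eᵢ/kT = 0, 1.9388.
Z = Σ e^(−Eᵢ/kT) = e^(−0) + e^(−1.9388) = 1.0000 + 0.14388 = 1.1439.
⟨E⟩ = Σ EᵢPᵢ = 0.035093 eV.
S/k_B = ln Z + ⟨E⟩/kT = ln(1.1439) + 0.035093/0.14390 = 0.13444 + 0.24387 = 0.378.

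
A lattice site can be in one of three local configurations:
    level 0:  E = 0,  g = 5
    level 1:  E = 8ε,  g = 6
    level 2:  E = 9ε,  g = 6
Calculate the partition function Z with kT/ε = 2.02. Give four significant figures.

Eᵢ/kT = 0, 3.96040, 4.45545.
Z = Σ gᵢe^(−Eᵢ/kT) = 5·e^(−0) + 6·e^(−3.96040) + 6·e^(−4.45545) = 5.00000 + 0.114333 + 0.0696906 = 5.18402.

Z = 5.184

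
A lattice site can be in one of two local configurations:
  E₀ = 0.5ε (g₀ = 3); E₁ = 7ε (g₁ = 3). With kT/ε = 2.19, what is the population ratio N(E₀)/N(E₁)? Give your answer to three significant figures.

19.5

n₀/n₁ = (g₀/g₁) exp[−(E₀−E₁)/kT] = (3/3) × exp(−(-6.5ε)/(2.19ε)) = (3/3) × exp(2.9680) = 19.5.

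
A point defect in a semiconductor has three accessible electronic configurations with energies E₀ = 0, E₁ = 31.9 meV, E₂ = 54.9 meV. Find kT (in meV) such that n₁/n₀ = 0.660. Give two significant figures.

n₁/n₀ = exp[−(E₁−E₀)/kT] = 0.660.
⇒ (E₁−E₀)/kT = ln(1/0.660) = ln(1.515) = 0.4154.
kT = 31.9 meV / 0.4154 = 77 meV.

77 meV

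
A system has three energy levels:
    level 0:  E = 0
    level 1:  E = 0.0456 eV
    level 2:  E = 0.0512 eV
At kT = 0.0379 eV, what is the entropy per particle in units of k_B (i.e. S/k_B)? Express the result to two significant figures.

0.90

Eᵢ/kT = 0, 1.203, 1.351.
Z = Σ e^(−Eᵢ/kT) = e^(−0) + e^(−1.203) + e^(−1.351) = 1.000 + 0.3003 + 0.2590 = 1.559.
⟨E⟩ = Σ EᵢPᵢ = 0.01729 eV.
S/k_B = ln Z + ⟨E⟩/kT = ln(1.559) + 0.01729/0.0379 = 0.4440 + 0.4562 = 0.90.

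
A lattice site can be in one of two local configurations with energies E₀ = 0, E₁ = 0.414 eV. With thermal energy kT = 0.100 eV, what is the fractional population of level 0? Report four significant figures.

Eᵢ/kT = 0, 4.14000.
Z = Σ e^(−Eᵢ/kT) = e^(−0) + e^(−4.14000) = 1.00000 + 0.0159229 = 1.01592.
P₀ = e^(−E₀/kT) / Z = 1.00000/1.01592 = 0.9843.

0.9843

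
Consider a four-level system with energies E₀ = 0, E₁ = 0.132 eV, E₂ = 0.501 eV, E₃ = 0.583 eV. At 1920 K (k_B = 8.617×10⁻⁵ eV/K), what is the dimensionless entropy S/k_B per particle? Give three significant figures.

k_BT = 8.617×10⁻⁵ × 1920 K = 0.16545 eV.
Eᵢ/kT = 0, 0.79782, 3.0281, 3.5237.
Z = Σ e^(−Eᵢ/kT) = e^(−0) + e^(−0.79782) + e^(−3.0281) + e^(−3.5237) = 1.0000 + 0.45031 + 0.048408 + 0.029490 = 1.5282.
⟨E⟩ = Σ EᵢPᵢ = 0.066016 eV.
S/k_B = ln Z + ⟨E⟩/kT = ln(1.5282) + 0.066016/0.16545 = 0.42409 + 0.39901 = 0.823.

0.823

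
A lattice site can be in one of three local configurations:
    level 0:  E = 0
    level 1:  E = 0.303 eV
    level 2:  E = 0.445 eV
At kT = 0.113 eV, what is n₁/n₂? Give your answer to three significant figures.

n₁/n₂ = exp[−(E₁−E₂)/kT] = exp(−(-0.142 eV)/(0.113 eV)) = exp(1.2566) = 3.51.

3.51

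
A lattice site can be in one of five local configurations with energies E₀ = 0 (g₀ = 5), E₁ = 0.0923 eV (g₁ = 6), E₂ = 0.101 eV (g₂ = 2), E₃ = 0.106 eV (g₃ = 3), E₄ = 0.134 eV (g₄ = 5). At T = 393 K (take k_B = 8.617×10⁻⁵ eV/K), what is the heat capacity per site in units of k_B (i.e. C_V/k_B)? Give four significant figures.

k_BT = 8.617×10⁻⁵ × 393 K = 0.0338648 eV.
Eᵢ/kT = 0, 2.72554, 2.98245, 3.13009, 3.95691.
Z = Σ gᵢe^(−Eᵢ/kT) = 5·e^(−0) + 6·e^(−2.72554) + 2·e^(−2.98245) + 3·e^(−3.13009) + 5·e^(−3.95691) = 5.00000 + 0.393065 + 0.101337 + 0.131142 + 0.0956106 = 5.72115.
⟨E⟩ = 0.0127995 eV, ⟨E²⟩ = 0.00132363 eV².
C_V/k_B = (⟨E²⟩ − ⟨E⟩²)/(kT)² = (0.00132363 − 0.000163827)/0.00114682 = 1.011.

1.011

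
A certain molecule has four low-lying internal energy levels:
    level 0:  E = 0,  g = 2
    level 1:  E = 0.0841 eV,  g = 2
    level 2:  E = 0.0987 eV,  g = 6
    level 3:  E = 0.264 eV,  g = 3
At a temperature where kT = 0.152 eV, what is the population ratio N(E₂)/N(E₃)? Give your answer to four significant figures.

n₂/n₃ = (g₂/g₃) exp[−(E₂−E₃)/kT] = (6/3) × exp(−(-0.1653 eV)/(0.152 eV)) = (6/3) × exp(1.08750) = 5.934.

5.934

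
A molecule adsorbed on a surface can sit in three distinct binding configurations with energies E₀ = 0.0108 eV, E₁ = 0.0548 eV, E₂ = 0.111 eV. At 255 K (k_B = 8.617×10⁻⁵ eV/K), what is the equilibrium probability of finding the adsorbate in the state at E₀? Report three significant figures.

k_BT = 8.617×10⁻⁵ × 255 K = 0.021973 eV.
Eᵢ/kT = 0.49151, 2.4940, 5.0517.
Z = Σ e^(−Eᵢ/kT) = e^(−0.49151) + e^(−2.4940) + e^(−5.0517) = 0.61170 + 0.082579 + 0.0063984 = 0.70068.
P₀ = e^(−E₀/kT) / Z = 0.61170/0.70068 = 0.873.

0.873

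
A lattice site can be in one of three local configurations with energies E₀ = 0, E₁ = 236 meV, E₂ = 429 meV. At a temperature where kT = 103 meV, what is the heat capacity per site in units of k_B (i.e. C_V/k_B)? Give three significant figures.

0.646

Eᵢ/kT = 0, 2.2913, 4.1650.
Z = Σ e^(−Eᵢ/kT) = e^(−0) + e^(−2.2913) + e^(−4.1650) = 1.0000 + 0.10113 + 0.015530 = 1.1167.
⟨E⟩ = 27.339 meV, ⟨E²⟩ = 7603.4 meV².
C_V/k_B = (⟨E²⟩ − ⟨E⟩²)/(kT)² = (7603.4 − 747.42)/10609 = 0.646.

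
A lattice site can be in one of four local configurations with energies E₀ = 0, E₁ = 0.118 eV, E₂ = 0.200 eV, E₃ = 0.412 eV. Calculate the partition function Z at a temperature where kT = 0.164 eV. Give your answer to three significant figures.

Eᵢ/kT = 0, 0.71951, 1.2195, 2.5122.
Z = Σ e^(−Eᵢ/kT) = e^(−0) + e^(−0.71951) + e^(−1.2195) + e^(−2.5122) = 1.0000 + 0.48699 + 0.29538 + 0.081090 = 1.8635.

Z = 1.86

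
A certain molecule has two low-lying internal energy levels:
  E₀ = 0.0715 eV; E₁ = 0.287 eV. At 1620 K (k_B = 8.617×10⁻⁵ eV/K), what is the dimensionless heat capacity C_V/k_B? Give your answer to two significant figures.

k_BT = 8.617×10⁻⁵ × 1620 K = 0.1396 eV.
Eᵢ/kT = 0.5122, 2.056.
Z = Σ e^(−Eᵢ/kT) = e^(−0.5122) + e^(−2.056) = 0.5992 + 0.1280 = 0.7272.
⟨E⟩ = 0.1094 eV, ⟨E²⟩ = 0.01871 eV².
C_V/k_B = (⟨E²⟩ − ⟨E⟩²)/(kT)² = (0.01871 − 0.01197)/0.01949 = 0.35.

0.35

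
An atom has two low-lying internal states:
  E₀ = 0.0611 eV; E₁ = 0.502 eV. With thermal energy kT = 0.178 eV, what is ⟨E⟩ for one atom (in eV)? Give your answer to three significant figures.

0.0953 eV

Eᵢ/kT = 0.34326, 2.8202.
Z = Σ e^(−Eᵢ/kT) = e^(−0.34326) + e^(−2.8202) = 0.70945 + 0.059594 = 0.76904.
⟨E⟩ = Σ Eᵢ e^(−Eᵢ/kT) / Z = (0.0611·0.70945 + 0.502·0.059594) / 0.76904 = 0.0953 eV.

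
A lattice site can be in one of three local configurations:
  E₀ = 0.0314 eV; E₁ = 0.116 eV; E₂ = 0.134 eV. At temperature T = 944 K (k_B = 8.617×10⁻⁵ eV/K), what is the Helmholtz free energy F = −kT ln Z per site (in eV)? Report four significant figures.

k_BT = 8.617×10⁻⁵ × 944 K = 0.0813445 eV.
Eᵢ/kT = 0.386013, 1.42603, 1.64731.
Z = Σ e^(−Eᵢ/kT) = e^(−0.386013) + e^(−1.42603) + e^(−1.64731) = 0.679762 + 0.240261 + 0.192567 = 1.11259.
F = −kT ln Z = −0.0813445 × ln(1.11259) = −0.0813445 × 0.106691 = -0.008679 eV.

-0.008679 eV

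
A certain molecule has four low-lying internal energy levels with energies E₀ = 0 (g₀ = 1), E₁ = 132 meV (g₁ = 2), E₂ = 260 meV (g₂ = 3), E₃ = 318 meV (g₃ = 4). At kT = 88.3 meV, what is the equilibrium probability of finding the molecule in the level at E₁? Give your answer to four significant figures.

Eᵢ/kT = 0, 1.49490, 2.94451, 3.60136.
Z = Σ gᵢe^(−Eᵢ/kT) = 1·e^(−0) + 2·e^(−1.49490) + 3·e^(−2.94451) + 4·e^(−3.60136) = 1.00000 + 0.448542 + 0.157884 + 0.109146 = 1.71557.
P₁ = g₁ e^(−E₁/kT) / Z = 0.448542/1.71557 = 0.2615.

0.2615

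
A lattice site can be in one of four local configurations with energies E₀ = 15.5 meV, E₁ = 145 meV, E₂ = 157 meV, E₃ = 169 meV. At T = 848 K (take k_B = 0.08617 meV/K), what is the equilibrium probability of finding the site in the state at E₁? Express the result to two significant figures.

0.12

k_BT = 0.08617 × 848 K = 73.07 meV.
Eᵢ/kT = 0.2121, 1.984, 2.149, 2.313.
Z = Σ e^(−Eᵢ/kT) = e^(−0.2121) + e^(−1.984) + e^(−2.149) + e^(−2.313) = 0.8089 + 0.1375 + 0.1166 + 0.09896 = 1.162.
P₁ = e^(−E₁/kT) / Z = 0.1375/1.162 = 0.12.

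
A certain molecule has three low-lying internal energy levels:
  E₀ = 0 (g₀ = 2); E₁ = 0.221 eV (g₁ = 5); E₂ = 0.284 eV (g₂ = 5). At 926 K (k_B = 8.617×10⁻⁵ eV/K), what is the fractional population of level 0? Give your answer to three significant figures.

k_BT = 8.617×10⁻⁵ × 926 K = 0.079793 eV.
Eᵢ/kT = 0, 2.7697, 3.5592.
Z = Σ gᵢe^(−Eᵢ/kT) = 2·e^(−0) + 5·e^(−2.7697) + 5·e^(−3.5592) = 2.0000 + 0.31340 + 0.14231 = 2.4557.
P₀ = g₀ e^(−E₀/kT) / Z = 2.0000/2.4557 = 0.814.

0.814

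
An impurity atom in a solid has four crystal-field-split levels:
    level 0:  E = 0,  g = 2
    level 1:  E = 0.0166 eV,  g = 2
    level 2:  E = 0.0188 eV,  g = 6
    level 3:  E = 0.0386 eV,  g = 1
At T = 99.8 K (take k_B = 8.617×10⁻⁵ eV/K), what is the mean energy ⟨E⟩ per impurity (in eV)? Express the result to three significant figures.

0.00602 eV

k_BT = 8.617×10⁻⁵ × 99.8 K = 0.0085998 eV.
Eᵢ/kT = 0, 1.9303, 2.1861, 4.4885.
Z = Σ gᵢe^(−Eᵢ/kT) = 2·e^(−0) + 2·e^(−1.9303) + 6·e^(−2.1861) + 1·e^(−4.4885) = 2.0000 + 0.29021 + 0.67412 + 0.011237 = 2.9756.
⟨E⟩ = Σ Eᵢ gᵢe^(−Eᵢ/kT) / Z = (0·2.0000 + 0.0166·0.29021 + 0.0188·0.67412 + 0.0386·0.011237) / 2.9756 = 0.00602 eV.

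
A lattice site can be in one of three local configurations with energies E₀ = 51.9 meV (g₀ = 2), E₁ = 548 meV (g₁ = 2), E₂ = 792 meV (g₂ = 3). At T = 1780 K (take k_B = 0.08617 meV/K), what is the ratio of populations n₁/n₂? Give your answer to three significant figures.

3.27

k_BT = 0.08617 × 1780 K = 153.38 meV.
n₁/n₂ = (g₁/g₂) exp[−(E₁−E₂)/kT] = (2/3) × exp(−(-244 meV)/(153.38 meV)) = (2/3) × exp(1.5908) = 3.27.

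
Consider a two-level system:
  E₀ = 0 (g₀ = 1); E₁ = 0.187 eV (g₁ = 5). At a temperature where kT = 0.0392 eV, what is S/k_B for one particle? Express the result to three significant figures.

Eᵢ/kT = 0, 4.7704.
Z = Σ gᵢe^(−Eᵢ/kT) = 1·e^(−0) + 5·e^(−4.7704) = 1.0000 + 0.042385 = 1.0424.
⟨E⟩ = Σ EᵢPᵢ = 0.0076036 eV.
S/k_B = ln Z + ⟨E⟩/kT = ln(1.0424) + 0.0076036/0.0392 = 0.041526 + 0.19397 = 0.235.

0.235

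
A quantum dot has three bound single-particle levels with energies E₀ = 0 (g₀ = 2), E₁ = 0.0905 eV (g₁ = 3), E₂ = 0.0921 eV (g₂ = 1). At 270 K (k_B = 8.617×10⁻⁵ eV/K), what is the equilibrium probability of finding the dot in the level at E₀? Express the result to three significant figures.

k_BT = 8.617×10⁻⁵ × 270 K = 0.023266 eV.
Eᵢ/kT = 0, 3.8898, 3.9586.
Z = Σ gᵢe^(−Eᵢ/kT) = 2·e^(−0) + 3·e^(−3.8898) + 1·e^(−3.9586) = 2.0000 + 0.061348 + 0.019090 = 2.0804.
P₀ = g₀ e^(−E₀/kT) / Z = 2.0000/2.0804 = 0.961.

0.961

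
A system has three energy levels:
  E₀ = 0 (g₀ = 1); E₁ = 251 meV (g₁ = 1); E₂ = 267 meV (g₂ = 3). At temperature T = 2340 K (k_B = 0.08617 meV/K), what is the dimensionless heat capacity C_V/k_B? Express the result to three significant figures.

0.424

k_BT = 0.08617 × 2340 K = 201.64 meV.
Eᵢ/kT = 0, 1.2448, 1.3241.
Z = Σ gᵢe^(−Eᵢ/kT) = 1·e^(−0) + 1·e^(−1.2448) + 3·e^(−1.3241) = 1.0000 + 0.28800 + 0.79813 = 2.0861.
⟨E⟩ = 136.80 meV, ⟨E²⟩ = 35972 meV².
C_V/k_B = (⟨E²⟩ − ⟨E⟩²)/(kT)² = (35972 − 18714)/40659 = 0.424.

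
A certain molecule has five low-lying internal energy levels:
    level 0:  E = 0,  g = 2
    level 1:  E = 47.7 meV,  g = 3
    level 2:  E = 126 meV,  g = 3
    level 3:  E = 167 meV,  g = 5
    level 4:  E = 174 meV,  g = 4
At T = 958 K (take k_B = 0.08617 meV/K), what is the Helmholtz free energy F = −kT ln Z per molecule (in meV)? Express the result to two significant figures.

-140 meV

k_BT = 0.08617 × 958 K = 82.55 meV.
Eᵢ/kT = 0, 0.5778, 1.526, 2.023, 2.108.
Z = Σ gᵢe^(−Eᵢ/kT) = 2·e^(−0) + 3·e^(−0.5778) + 3·e^(−1.526) + 5·e^(−2.023) + 4·e^(−2.108) = 2.000 + 1.683 + 0.6522 + 0.6613 + 0.4859 = 5.482.
F = −kT ln Z = −82.55 × ln(5.482) = −82.55 × 1.701 = -140 meV.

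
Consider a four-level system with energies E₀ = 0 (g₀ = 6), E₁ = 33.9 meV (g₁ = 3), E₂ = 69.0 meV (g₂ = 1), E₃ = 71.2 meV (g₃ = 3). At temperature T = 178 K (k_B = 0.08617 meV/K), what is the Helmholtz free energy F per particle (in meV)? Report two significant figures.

k_BT = 0.08617 × 178 K = 15.34 meV.
Eᵢ/kT = 0, 2.210, 4.498, 4.641.
Z = Σ gᵢe^(−Eᵢ/kT) = 6·e^(−0) + 3·e^(−2.210) + 1·e^(−4.498) + 3·e^(−4.641) = 6.000 + 0.3291 + 0.01113 + 0.02894 = 6.369.
F = −kT ln Z = −15.34 × ln(6.369) = −15.34 × 1.851 = -28 meV.

-28 meV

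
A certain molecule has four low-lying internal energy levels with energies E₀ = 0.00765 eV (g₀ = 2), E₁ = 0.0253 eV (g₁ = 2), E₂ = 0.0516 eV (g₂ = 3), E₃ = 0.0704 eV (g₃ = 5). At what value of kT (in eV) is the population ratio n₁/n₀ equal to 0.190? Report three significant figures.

n₁/n₀ = (g₁/g₀) exp[−(E₁−E₀)/kT] = 0.190.
⇒ (E₁−E₀)/kT = ln((2/2)/0.190) = ln(5.2632) = 1.6607.
kT = 0.01765 eV / 1.6607 = 0.0106 eV.

0.0106 eV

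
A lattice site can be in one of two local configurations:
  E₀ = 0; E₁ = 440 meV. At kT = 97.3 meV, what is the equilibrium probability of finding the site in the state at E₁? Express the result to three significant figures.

Eᵢ/kT = 0, 4.5221.
Z = Σ e^(−Eᵢ/kT) = e^(−0) + e^(−4.5221) = 1.0000 + 0.010866 = 1.0109.
P₁ = e^(−E₁/kT) / Z = 0.010866/1.0109 = 0.0107.

0.0107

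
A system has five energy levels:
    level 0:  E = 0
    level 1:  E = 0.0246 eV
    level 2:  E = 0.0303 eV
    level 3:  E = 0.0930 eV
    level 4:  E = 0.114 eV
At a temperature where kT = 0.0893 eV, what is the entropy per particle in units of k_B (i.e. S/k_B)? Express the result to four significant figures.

Eᵢ/kT = 0, 0.275476, 0.339306, 1.04143, 1.27660.
Z = Σ e^(−Eᵢ/kT) = e^(−0) + e^(−0.275476) + e^(−0.339306) + e^(−1.04143) + e^(−1.27660) = 1.00000 + 0.759211 + 0.712264 + 0.352950 + 0.278984 = 3.10341.
⟨E⟩ = Σ EᵢPᵢ = 0.0337972 eV.
S/k_B = ln Z + ⟨E⟩/kT = ln(3.10341) + 0.0337972/0.0893 = 1.13250 + 0.378468 = 1.511.

1.511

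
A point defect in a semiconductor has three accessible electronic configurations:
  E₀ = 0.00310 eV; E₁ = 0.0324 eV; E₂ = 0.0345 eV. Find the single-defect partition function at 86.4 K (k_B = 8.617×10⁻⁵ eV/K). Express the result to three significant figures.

k_BT = 8.617×10⁻⁵ × 86.4 K = 0.0074451 eV.
Eᵢ/kT = 0.41638, 4.3519, 4.6339.
Z = Σ e^(−Eᵢ/kT) = e^(−0.41638) + e^(−4.3519) + e^(−4.6339) = 0.65943 + 0.012882 + 0.0097168 = 0.68203.

Z = 0.682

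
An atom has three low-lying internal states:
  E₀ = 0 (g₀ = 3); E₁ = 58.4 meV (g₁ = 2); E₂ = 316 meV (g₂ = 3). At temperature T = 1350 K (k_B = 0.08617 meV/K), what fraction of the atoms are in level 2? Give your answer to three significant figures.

0.0450

k_BT = 0.08617 × 1350 K = 116.33 meV.
Eᵢ/kT = 0, 0.50202, 2.7164.
Z = Σ gᵢe^(−Eᵢ/kT) = 3·e^(−0) + 2·e^(−0.50202) + 3·e^(−2.7164) = 3.0000 + 1.2106 + 0.19834 = 4.4089.
P₂ = g₂ e^(−E₂/kT) / Z = 0.19834/4.4089 = 0.0450.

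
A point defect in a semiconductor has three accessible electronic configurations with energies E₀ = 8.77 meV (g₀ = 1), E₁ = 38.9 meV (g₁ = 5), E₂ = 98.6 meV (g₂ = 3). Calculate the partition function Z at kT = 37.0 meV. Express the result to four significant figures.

Z = 2.745

Eᵢ/kT = 0.237027, 1.05135, 2.66486.
Z = Σ gᵢe^(−Eᵢ/kT) = 1·e^(−0.237027) + 5·e^(−1.05135) + 3·e^(−2.66486) = 0.788970 + 1.74733 + 0.208827 = 2.74513.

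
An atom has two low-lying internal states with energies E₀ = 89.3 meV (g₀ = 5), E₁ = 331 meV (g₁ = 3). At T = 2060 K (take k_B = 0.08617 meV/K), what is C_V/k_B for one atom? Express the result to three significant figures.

k_BT = 0.08617 × 2060 K = 177.51 meV.
Eᵢ/kT = 0.50307, 1.8647.
Z = Σ gᵢe^(−Eᵢ/kT) = 5·e^(−0.50307) + 3·e^(−1.8647) = 3.0234 + 0.46483 = 3.4882.
⟨E⟩ = 121.51 meV, ⟨E²⟩ = 21512 meV².
C_V/k_B = (⟨E²⟩ − ⟨E⟩²)/(kT)² = (21512 − 14765)/31510 = 0.214.

0.214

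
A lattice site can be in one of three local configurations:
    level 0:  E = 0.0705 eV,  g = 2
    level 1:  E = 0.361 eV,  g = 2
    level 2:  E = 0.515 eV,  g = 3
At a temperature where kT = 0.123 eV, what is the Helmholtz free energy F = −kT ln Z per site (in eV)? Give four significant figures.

-0.03030 eV

Eᵢ/kT = 0.573171, 2.93496, 4.18699.
Z = Σ gᵢe^(−Eᵢ/kT) = 2·e^(−0.573171) + 2·e^(−2.93496) + 3·e^(−4.18699) = 1.12747 + 0.106266 + 0.0455758 = 1.27931.
F = −kT ln Z = −0.123 × ln(1.27931) = −0.123 × 0.246321 = -0.03030 eV.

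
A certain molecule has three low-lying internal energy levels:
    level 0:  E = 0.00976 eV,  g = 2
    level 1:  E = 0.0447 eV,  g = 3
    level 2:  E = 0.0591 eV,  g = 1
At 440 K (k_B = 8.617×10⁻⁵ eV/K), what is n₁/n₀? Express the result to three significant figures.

k_BT = 8.617×10⁻⁵ × 440 K = 0.037915 eV.
n₁/n₀ = (g₁/g₀) exp[−(E₁−E₀)/kT] = (3/2) × exp(−(0.03494 eV)/(0.037915 eV)) = (3/2) × exp(-0.92154) = 0.597.

0.597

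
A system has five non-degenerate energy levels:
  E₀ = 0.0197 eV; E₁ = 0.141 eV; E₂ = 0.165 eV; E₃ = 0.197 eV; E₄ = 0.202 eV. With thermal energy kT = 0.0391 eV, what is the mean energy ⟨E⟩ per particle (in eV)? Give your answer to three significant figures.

0.0313 eV

Eᵢ/kT = 0.50384, 3.6061, 4.2199, 5.0384, 5.1662.
Z = Σ e^(−Eᵢ/kT) = e^(−0.50384) + e^(−3.6061) + e^(−4.2199) + e^(−5.0384) + e^(−5.1662) = 0.60421 + 0.027158 + 0.014700 + 0.0064841 + 0.0057062 = 0.65826.
⟨E⟩ = Σ Eᵢ e^(−Eᵢ/kT) / Z = (0.0197·0.60421 + 0.141·0.027158 + 0.165·0.014700 + 0.197·0.0064841 + 0.202·0.0057062) / 0.65826 = 0.0313 eV.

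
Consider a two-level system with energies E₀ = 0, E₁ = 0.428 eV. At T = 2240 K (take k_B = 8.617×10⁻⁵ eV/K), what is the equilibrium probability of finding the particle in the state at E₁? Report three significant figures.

k_BT = 8.617×10⁻⁵ × 2240 K = 0.19302 eV.
Eᵢ/kT = 0, 2.2174.
Z = Σ e^(−Eᵢ/kT) = e^(−0) + e^(−2.2174) = 1.0000 + 0.10889 = 1.1089.
P₁ = e^(−E₁/kT) / Z = 0.10889/1.1089 = 0.0982.

0.0982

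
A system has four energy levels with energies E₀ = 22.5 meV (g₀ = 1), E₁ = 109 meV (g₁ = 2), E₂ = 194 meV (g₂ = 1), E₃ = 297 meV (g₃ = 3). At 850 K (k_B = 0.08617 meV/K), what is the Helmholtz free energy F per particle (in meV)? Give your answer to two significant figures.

k_BT = 0.08617 × 850 K = 73.24 meV.
Eᵢ/kT = 0.3072, 1.488, 2.649, 4.055.
Z = Σ gᵢe^(−Eᵢ/kT) = 1·e^(−0.3072) + 2·e^(−1.488) + 1·e^(−2.649) + 3·e^(−4.055) = 0.7355 + 0.4516 + 0.07072 + 0.05201 = 1.310.
F = −kT ln Z = −73.24 × ln(1.310) = −73.24 × 0.2700 = -20 meV.

-20 meV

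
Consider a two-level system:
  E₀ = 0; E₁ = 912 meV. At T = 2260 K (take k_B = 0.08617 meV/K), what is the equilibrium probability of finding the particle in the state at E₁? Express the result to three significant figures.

k_BT = 0.08617 × 2260 K = 194.74 meV.
Eᵢ/kT = 0, 4.6832.
Z = Σ e^(−Eᵢ/kT) = e^(−0) + e^(−4.6832) = 1.0000 + 0.0092494 = 1.0092.
P₁ = e^(−E₁/kT) / Z = 0.0092494/1.0092 = 0.00917.

0.00917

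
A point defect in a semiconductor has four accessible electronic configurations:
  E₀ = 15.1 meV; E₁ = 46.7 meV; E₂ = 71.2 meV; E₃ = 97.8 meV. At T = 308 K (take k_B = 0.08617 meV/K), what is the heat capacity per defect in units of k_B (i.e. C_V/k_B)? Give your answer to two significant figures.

0.69

k_BT = 0.08617 × 308 K = 26.54 meV.
Eᵢ/kT = 0.5690, 1.760, 2.683, 3.685.
Z = Σ e^(−Eᵢ/kT) = e^(−0.5690) + e^(−1.760) + e^(−2.683) + e^(−3.685) = 0.5661 + 0.1720 + 0.06836 + 0.02510 = 0.8316.
⟨E⟩ = 28.74 meV, ⟨E²⟩ = 1312 meV².
C_V/k_B = (⟨E²⟩ − ⟨E⟩²)/(kT)² = (1312 − 826.0)/704.4 = 0.69.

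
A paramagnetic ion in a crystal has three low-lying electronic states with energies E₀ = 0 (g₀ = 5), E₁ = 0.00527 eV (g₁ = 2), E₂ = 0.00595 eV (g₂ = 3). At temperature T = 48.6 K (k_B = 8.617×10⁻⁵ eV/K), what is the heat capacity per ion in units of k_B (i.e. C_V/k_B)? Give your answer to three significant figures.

0.299

k_BT = 8.617×10⁻⁵ × 48.6 K = 0.0041879 eV.
Eᵢ/kT = 0, 1.2584, 1.4208.
Z = Σ gᵢe^(−Eᵢ/kT) = 5·e^(−0) + 2·e^(−1.2584) + 3·e^(−1.4208) = 5.0000 + 0.56822 + 0.72456 = 6.2928.
⟨E⟩ = 0.0011610 eV, ⟨E²⟩ = 0.0000065841 eV².
C_V/k_B = (⟨E²⟩ − ⟨E⟩²)/(kT)² = (0.0000065841 − 0.0000013479)/0.000017539 = 0.299.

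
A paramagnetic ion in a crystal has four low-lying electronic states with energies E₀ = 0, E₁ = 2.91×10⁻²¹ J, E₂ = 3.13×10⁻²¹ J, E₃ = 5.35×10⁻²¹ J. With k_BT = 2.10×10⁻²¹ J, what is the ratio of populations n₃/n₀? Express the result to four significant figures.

n₃/n₀ = exp[−(E₃−E₀)/kT] = exp(−(5.35 ×10⁻²¹ J)/(2.10 ×10⁻²¹ J)) = exp(-2.54762) = 0.07827.

0.07827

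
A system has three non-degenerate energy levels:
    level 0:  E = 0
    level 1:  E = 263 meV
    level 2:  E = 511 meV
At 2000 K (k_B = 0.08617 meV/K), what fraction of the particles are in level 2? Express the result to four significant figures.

k_BT = 0.08617 × 2000 K = 172.340 meV.
Eᵢ/kT = 0, 1.52605, 2.96507.
Z = Σ e^(−Eᵢ/kT) = e^(−0) + e^(−1.52605) + e^(−2.96507) = 1.00000 + 0.217393 + 0.0515569 = 1.26895.
P₂ = e^(−E₂/kT) / Z = 0.0515569/1.26895 = 0.04063.

0.04063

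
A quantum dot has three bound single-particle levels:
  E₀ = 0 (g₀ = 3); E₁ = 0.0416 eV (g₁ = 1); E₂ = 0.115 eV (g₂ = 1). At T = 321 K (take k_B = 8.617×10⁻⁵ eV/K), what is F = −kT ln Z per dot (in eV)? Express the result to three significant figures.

k_BT = 8.617×10⁻⁵ × 321 K = 0.027661 eV.
Eᵢ/kT = 0, 1.5039, 4.1575.
Z = Σ gᵢe^(−Eᵢ/kT) = 3·e^(−0) + 1·e^(−1.5039) + 1·e^(−4.1575) = 3.0000 + 0.22226 + 0.015647 = 3.2379.
F = −kT ln Z = −0.027661 × ln(3.2379) = −0.027661 × 1.1749 = -0.0325 eV.

-0.0325 eV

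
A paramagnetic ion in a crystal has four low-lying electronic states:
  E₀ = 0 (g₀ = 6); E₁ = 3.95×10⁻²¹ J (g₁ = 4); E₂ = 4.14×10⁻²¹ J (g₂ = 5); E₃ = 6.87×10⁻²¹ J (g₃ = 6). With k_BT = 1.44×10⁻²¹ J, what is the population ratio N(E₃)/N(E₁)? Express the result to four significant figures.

n₃/n₁ = (g₃/g₁) exp[−(E₃−E₁)/kT] = (6/4) × exp(−(2.92 ×10⁻²¹ J)/(1.44 ×10⁻²¹ J)) = (6/4) × exp(-2.02778) = 0.1974.

0.1974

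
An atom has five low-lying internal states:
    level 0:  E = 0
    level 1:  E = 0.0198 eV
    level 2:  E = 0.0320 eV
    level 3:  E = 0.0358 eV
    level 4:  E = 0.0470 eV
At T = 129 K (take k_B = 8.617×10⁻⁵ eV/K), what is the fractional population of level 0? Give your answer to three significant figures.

0.782

k_BT = 8.617×10⁻⁵ × 129 K = 0.011116 eV.
Eᵢ/kT = 0, 1.7812, 2.8787, 3.2206, 4.2281.
Z = Σ e^(−Eᵢ/kT) = e^(−0) + e^(−1.7812) + e^(−2.8787) + e^(−3.2206) + e^(−4.2281) = 1.0000 + 0.16844 + 0.056208 + 0.039931 + 0.014580 = 1.2792.
P₀ = e^(−E₀/kT) / Z = 1.0000/1.2792 = 0.782.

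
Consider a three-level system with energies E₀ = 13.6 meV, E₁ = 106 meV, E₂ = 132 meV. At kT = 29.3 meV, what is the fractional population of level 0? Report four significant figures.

Eᵢ/kT = 0.464164, 3.61775, 4.50512.
Z = Σ e^(−Eᵢ/kT) = e^(−0.464164) + e^(−3.61775) + e^(−4.50512) = 0.628660 + 0.0268430 + 0.0110523 = 0.666555.
P₀ = e^(−E₀/kT) / Z = 0.628660/0.666555 = 0.9431.

0.9431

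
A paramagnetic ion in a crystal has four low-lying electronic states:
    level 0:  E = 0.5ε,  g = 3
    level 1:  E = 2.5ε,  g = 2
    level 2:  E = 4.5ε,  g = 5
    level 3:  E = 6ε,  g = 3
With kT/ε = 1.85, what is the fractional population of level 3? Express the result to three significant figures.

Eᵢ/kT = 0.27027, 1.3514, 2.4324, 3.2432.
Z = Σ gᵢe^(−Eᵢ/kT) = 3·e^(−0.27027) + 2·e^(−1.3514) + 5·e^(−2.4324) + 3·e^(−3.2432) = 2.2895 + 0.51776 + 0.43913 + 0.11712 = 3.3635.
P₃ = g₃ e^(−E₃/kT) / Z = 0.11712/3.3635 = 0.0348.

0.0348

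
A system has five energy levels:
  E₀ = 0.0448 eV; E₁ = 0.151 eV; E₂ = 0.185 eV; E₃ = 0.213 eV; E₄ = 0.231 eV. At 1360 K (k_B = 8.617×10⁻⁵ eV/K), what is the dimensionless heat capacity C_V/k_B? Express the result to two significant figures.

k_BT = 8.617×10⁻⁵ × 1360 K = 0.1172 eV.
Eᵢ/kT = 0.3823, 1.288, 1.578, 1.817, 1.971.
Z = Σ e^(−Eᵢ/kT) = e^(−0.3823) + e^(−1.288) + e^(−1.578) + e^(−1.817) + e^(−1.971) = 0.6823 + 0.2758 + 0.2064 + 0.1625 + 0.1393 = 1.466.
⟨E⟩ = 0.1209 eV, ⟨E²⟩ = 0.02014 eV².
C_V/k_B = (⟨E²⟩ − ⟨E⟩²)/(kT)² = (0.02014 − 0.01462)/0.01374 = 0.40.

0.40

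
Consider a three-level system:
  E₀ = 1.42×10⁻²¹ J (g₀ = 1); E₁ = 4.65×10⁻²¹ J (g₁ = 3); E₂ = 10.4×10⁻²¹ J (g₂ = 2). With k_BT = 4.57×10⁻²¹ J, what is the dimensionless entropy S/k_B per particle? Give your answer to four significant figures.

Eᵢ/kT = 0.310722, 1.01751, 2.27571.
Z = Σ gᵢe^(−Eᵢ/kT) = 1·e^(−0.310722) + 3·e^(−1.01751) + 2·e^(−2.27571) = 0.732918 + 1.08448 + 0.205448 = 2.02285.
⟨E⟩ = Σ EᵢPᵢ = 4.06369 ×10⁻²¹ J.
S/k_B = ln Z + ⟨E⟩/kT = ln(2.02285) + 4.06369/4.57 = 0.704507 + 0.889210 = 1.594.

1.594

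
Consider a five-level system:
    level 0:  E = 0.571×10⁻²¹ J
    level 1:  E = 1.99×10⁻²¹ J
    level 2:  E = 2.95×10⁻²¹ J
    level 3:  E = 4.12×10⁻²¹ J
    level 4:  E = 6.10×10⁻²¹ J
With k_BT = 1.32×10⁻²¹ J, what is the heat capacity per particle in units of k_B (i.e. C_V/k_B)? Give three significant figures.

Eᵢ/kT = 0.43258, 1.5076, 2.2348, 3.1212, 4.6212.
Z = Σ e^(−Eᵢ/kT) = e^(−0.43258) + e^(−1.5076) + e^(−2.2348) + e^(−3.1212) + e^(−4.6212) = 0.64883 + 0.22144 + 0.10701 + 0.044104 + 0.0098410 = 1.0312.
⟨E⟩ = 1.3272, ⟨E²⟩ = 3.0397.
C_V/k_B = (⟨E²⟩ − ⟨E⟩²)/(kT)² = (3.0397 − 1.7615)/1.7424 = 0.734.

0.734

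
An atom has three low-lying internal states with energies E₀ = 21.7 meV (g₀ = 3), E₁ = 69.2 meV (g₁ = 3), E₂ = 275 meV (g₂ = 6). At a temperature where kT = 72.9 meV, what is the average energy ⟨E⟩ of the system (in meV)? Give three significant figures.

Eᵢ/kT = 0.29767, 0.94925, 3.7723.
Z = Σ gᵢe^(−Eᵢ/kT) = 3·e^(−0.29767) + 3·e^(−0.94925) + 6·e^(−3.7723) = 2.2276 + 1.1611 + 0.13799 = 3.5267.
⟨E⟩ = Σ Eᵢ gᵢe^(−Eᵢ/kT) / Z = (21.7·2.2276 + 69.2·1.1611 + 275·0.13799) / 3.5267 = 47.2 meV.

47.2 meV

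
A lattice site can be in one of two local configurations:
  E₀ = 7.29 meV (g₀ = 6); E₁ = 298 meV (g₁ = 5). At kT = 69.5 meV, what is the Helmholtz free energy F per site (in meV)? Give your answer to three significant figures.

-118 meV

Eᵢ/kT = 0.10489, 4.2878.
Z = Σ gᵢe^(−Eᵢ/kT) = 6·e^(−0.10489) + 5·e^(−4.2878) = 5.4025 + 0.068676 = 5.4712.
F = −kT ln Z = −69.5 × ln(5.4712) = −69.5 × 1.6995 = -118 meV.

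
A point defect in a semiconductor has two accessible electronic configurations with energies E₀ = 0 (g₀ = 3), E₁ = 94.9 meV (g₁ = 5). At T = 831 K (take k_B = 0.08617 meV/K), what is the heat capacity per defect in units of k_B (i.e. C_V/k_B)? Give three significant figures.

k_BT = 0.08617 × 831 K = 71.607 meV.
Eᵢ/kT = 0, 1.3253.
Z = Σ gᵢe^(−Eᵢ/kT) = 3·e^(−0) + 5·e^(−1.3253) = 3.0000 + 1.3286 = 4.3286.
⟨E⟩ = 29.128 meV, ⟨E²⟩ = 2764.3 meV².
C_V/k_B = (⟨E²⟩ − ⟨E⟩²)/(kT)² = (2764.3 − 848.44)/5127.6 = 0.374.

0.374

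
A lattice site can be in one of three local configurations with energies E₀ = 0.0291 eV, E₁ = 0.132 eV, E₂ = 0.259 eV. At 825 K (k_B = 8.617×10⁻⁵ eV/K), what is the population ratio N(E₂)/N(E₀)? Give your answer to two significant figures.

0.039

k_BT = 8.617×10⁻⁵ × 825 K = 0.07109 eV.
n₂/n₀ = exp[−(E₂−E₀)/kT] = exp(−(0.2299 eV)/(0.07109 eV)) = exp(-3.234) = 0.039.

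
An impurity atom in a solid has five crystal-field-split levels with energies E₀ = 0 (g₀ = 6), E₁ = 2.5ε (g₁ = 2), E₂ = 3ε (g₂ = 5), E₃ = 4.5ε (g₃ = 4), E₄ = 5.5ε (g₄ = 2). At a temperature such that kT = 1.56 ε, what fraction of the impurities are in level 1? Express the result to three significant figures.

0.0543

Eᵢ/kT = 0, 1.6026, 1.9231, 2.8846, 3.5256.
Z = Σ gᵢe^(−Eᵢ/kT) = 6·e^(−0) + 2·e^(−1.6026) + 5·e^(−1.9231) + 4·e^(−2.8846) + 2·e^(−3.5256) = 6.0000 + 0.40274 + 0.73077 + 0.22351 + 0.058868 = 7.4159.
P₁ = g₁ e^(−E₁/kT) / Z = 0.40274/7.4159 = 0.0543.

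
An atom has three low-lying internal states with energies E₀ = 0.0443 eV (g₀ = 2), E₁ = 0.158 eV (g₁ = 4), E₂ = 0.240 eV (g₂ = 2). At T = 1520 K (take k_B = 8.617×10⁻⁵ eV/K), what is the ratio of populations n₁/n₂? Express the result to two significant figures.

3.7

k_BT = 8.617×10⁻⁵ × 1520 K = 0.1310 eV.
n₁/n₂ = (g₁/g₂) exp[−(E₁−E₂)/kT] = (4/2) × exp(−(-0.082 eV)/(0.1310 eV)) = (4/2) × exp(0.6260) = 3.7.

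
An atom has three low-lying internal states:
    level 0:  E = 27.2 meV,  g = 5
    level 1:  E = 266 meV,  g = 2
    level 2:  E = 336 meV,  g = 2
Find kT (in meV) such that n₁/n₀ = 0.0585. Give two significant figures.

120 meV

n₁/n₀ = (g₁/g₀) exp[−(E₁−E₀)/kT] = 0.0585.
⇒ (E₁−E₀)/kT = ln((2/5)/0.0585) = ln(6.838) = 1.922.
kT = 238.8 meV / 1.922 = 120 meV.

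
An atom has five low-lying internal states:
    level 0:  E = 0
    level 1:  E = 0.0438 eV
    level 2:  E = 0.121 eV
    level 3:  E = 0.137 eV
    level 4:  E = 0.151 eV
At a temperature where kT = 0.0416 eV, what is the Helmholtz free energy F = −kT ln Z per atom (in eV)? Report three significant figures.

-0.0159 eV

Eᵢ/kT = 0, 1.0529, 2.9087, 3.2933, 3.6298.
Z = Σ e^(−Eᵢ/kT) = e^(−0) + e^(−1.0529) + e^(−2.9087) + e^(−3.2933) + e^(−3.6298) = 1.0000 + 0.34892 + 0.054547 + 0.037131 + 0.026521 = 1.4671.
F = −kT ln Z = −0.0416 × ln(1.4671) = −0.0416 × 0.38329 = -0.0159 eV.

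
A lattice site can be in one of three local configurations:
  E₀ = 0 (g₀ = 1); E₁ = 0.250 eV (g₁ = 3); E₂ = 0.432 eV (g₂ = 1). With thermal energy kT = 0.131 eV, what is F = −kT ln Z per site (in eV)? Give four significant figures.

Eᵢ/kT = 0, 1.90840, 3.29771.
Z = Σ gᵢe^(−Eᵢ/kT) = 1·e^(−0) + 3·e^(−1.90840) + 1·e^(−3.29771) = 1.00000 + 0.444953 + 0.0369677 = 1.48192.
F = −kT ln Z = −0.131 × ln(1.48192) = −0.131 × 0.393339 = -0.05153 eV.

-0.05153 eV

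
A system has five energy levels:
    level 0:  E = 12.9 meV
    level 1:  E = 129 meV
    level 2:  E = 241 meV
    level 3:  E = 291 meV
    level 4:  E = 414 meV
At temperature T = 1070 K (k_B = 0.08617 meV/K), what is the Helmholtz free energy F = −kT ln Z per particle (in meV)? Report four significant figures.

-20.08 meV

k_BT = 0.08617 × 1070 K = 92.2019 meV.
Eᵢ/kT = 0.139910, 1.39910, 2.61383, 3.15612, 4.49015.
Z = Σ e^(−Eᵢ/kT) = e^(−0.139910) + e^(−1.39910) + e^(−2.61383) + e^(−3.15612) + e^(−4.49015) = 0.869436 + 0.246819 + 0.0732534 + 0.0425907 + 0.0112190 = 1.24332.
F = −kT ln Z = −92.2019 × ln(1.24332) = −92.2019 × 0.217785 = -20.08 meV.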